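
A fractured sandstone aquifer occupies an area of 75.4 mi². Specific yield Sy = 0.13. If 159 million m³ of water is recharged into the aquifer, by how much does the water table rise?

A = 75.4 mi² = 1.953 × 10^8 m²
ΔV = 159 million m³ = 1.59 × 10^8 m³
Δh = ΔV / (Sy × A) = 1.59 × 10^8 m³ / (0.13 × 1.953 × 10^8 m²) = 6.263 m

Δh ≈ 6.26 m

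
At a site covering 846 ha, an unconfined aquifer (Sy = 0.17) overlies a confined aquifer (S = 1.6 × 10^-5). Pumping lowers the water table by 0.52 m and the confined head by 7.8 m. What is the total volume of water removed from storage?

ΔV ≈ 7.49 × 10^5 m³

A = 846 ha = 8.46 × 10^6 m²
Unconfined: ΔV_u = Sy × A × Δh_u = 0.17 × 8.46 × 10^6 × 0.52 = 7.479 × 10^5 m³
Confined: ΔV_c = S × A × Δh_c = 1.6 × 10^-5 × 8.46 × 10^6 × 7.8 = 1056 m³
Total ΔV = 7.479 × 10^5 + 1056 = 7.489 × 10^5 m³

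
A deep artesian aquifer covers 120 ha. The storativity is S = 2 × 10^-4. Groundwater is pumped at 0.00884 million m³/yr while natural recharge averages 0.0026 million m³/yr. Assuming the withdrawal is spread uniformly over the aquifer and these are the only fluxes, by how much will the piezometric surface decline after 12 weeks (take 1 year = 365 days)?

Δh ≈ 5.98 m

A = 120 ha = 1.2 × 10^6 m²
Net abstraction = 0.00884 − 0.0026 = 0.00624 million m³/yr
Q_net = 0.00624 million m³/yr = 17.1 m³/d
t = 12 weeks = 84 d
ΔV = Q × t = 17.1 m³/d × 84 d = 1436 m³
Δh = ΔV / (S × A) = 1436 / (2 × 10^-4 × 1.2 × 10^6) = 5.984 m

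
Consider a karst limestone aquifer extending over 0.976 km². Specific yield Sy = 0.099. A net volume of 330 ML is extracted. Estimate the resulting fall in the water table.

A = 0.976 km² = 9.76 × 10^5 m²
ΔV = 330 ML = 3.3 × 10^5 m³
Δh = ΔV / (Sy × A) = 3.3 × 10^5 m³ / (0.099 × 9.76 × 10^5 m²) = 3.415 m

Δh ≈ 3.42 m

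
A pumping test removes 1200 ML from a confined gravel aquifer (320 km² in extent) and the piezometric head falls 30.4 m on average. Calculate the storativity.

S ≈ 1.2 × 10^-4

A = 320 km² = 3.2 × 10^8 m²
ΔV = 1200 ML = 1.2 × 10^6 m³
S = ΔV / (A × Δh) = 1.2 × 10^6 m³ / (3.2 × 10^8 m² × 30.4 m) = 1.234 × 10^-4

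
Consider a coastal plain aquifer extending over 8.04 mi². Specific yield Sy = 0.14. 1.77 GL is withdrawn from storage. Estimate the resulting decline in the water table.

Δh ≈ 0.607 m

A = 8.04 mi² = 2.082 × 10^7 m²
ΔV = 1.77 GL = 1.77 × 10^6 m³
Δh = ΔV / (Sy × A) = 1.77 × 10^6 m³ / (0.14 × 2.082 × 10^7 m²) = 0.6071 m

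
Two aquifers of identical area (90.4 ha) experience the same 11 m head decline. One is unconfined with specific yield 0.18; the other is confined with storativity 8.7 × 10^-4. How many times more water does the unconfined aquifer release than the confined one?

ΔV_u / ΔV_c ≈ 207

A = 90.4 ha = 9.04 × 10^5 m²
Unconfined: ΔV_u = Sy × A × Δh = 0.18 × 9.04 × 10^5 × 11 = 1.79 × 10^6 m³
Confined: ΔV_c = S × A × Δh = 8.7 × 10^-4 × 9.04 × 10^5 × 11 = 8651 m³
Ratio = ΔV_u / ΔV_c = Sy / S = 0.18 / 8.7 × 10^-4 = 206.9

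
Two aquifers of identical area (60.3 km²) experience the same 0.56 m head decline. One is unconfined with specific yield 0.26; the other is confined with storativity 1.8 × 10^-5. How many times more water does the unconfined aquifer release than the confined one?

A = 60.3 km² = 6.03 × 10^7 m²
Unconfined: ΔV_u = Sy × A × Δh = 0.26 × 6.03 × 10^7 × 0.56 = 8.78 × 10^6 m³
Confined: ΔV_c = S × A × Δh = 1.8 × 10^-5 × 6.03 × 10^7 × 0.56 = 607.8 m³
Ratio = ΔV_u / ΔV_c = Sy / S = 0.26 / 1.8 × 10^-5 = 14440

ΔV_u / ΔV_c ≈ 14400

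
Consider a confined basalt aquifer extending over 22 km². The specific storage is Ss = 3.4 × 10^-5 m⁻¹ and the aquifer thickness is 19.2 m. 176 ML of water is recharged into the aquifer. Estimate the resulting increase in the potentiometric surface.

S = Ss × b = 3.4 × 10^-5 m⁻¹ × 19.2 m = 6.528 × 10^-4
A = 22 km² = 2.2 × 10^7 m²
ΔV = 176 ML = 1.76 × 10^5 m³
Δh = ΔV / (S × A) = 1.76 × 10^5 m³ / (6.528 × 10^-4 × 2.2 × 10^7 m²) = 12.25 m

Δh ≈ 12.3 m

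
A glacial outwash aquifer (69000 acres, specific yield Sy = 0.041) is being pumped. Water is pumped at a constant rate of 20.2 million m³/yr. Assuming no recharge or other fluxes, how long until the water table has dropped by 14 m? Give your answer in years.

A = 69000 acres = 2.792 × 10^8 m²
ΔV = Sy × A × Δh = 0.041 × 2.792 × 10^8 × 14 = 1.603 × 10^8 m³
Q = 20.2 million m³/yr = 55340 m³/d
t = ΔV / Q = 1.603 × 10^8 m³ / 55340 m³/d = 2896 d
t = 2896 d ≈ 7.935 years

t ≈ 7.93 years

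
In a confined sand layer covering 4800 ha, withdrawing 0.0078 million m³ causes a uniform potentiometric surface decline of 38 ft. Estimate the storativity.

S ≈ 1.4 × 10^-5

A = 4800 ha = 4.8 × 10^7 m²
Δh = 38 ft = 11.58 m
ΔV = 0.0078 million m³ = 7800 m³
S = ΔV / (A × Δh) = 7800 m³ / (4.8 × 10^7 m² × 11.58 m) = 1.403 × 10^-5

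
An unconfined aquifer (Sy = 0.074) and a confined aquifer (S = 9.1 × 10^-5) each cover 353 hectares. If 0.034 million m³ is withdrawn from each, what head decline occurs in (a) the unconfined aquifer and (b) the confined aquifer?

Δh_u ≈ 0.13 m; Δh_c ≈ 106 m

A = 353 hectares = 3.53 × 10^6 m²
ΔV = 0.034 million m³ = 34000 m³
Unconfined: Δh_u = ΔV/(Sy·A) = 34000/(0.074 × 3.53 × 10^6) = 0.1302 m
Confined: Δh_c = ΔV/(S·A) = 34000/(9.1 × 10^-5 × 3.53 × 10^6) = 105.8 m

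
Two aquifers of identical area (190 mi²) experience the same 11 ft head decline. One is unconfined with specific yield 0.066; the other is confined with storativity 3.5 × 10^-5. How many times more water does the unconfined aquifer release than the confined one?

A = 190 mi² = 4.921 × 10^8 m²
Δh = 11 ft = 3.353 m
Unconfined: ΔV_u = Sy × A × Δh = 0.066 × 4.921 × 10^8 × 3.353 = 1.089 × 10^8 m³
Confined: ΔV_c = S × A × Δh = 3.5 × 10^-5 × 4.921 × 10^8 × 3.353 = 57750 m³
Ratio = ΔV_u / ΔV_c = Sy / S = 0.066 / 3.5 × 10^-5 = 1886

ΔV_u / ΔV_c ≈ 1890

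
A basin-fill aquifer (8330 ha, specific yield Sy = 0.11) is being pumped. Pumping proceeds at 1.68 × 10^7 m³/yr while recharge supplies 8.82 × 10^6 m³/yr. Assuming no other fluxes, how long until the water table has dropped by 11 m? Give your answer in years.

A = 8330 ha = 8.33 × 10^7 m²
ΔV = Sy × A × Δh = 0.11 × 8.33 × 10^7 × 11 = 1.008 × 10^8 m³
Net withdrawal = 1.68 × 10^7 − 8.82 × 10^6 = 7.98 × 10^6 m³/yr = 21860 m³/d
t = ΔV / Q = 1.008 × 10^8 m³ / 21860 m³/d = 4610 d
t = 4610 d ≈ 12.63 years

t ≈ 12.6 years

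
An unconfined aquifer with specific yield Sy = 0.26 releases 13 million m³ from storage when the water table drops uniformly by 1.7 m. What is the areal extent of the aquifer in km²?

ΔV = 13 million m³ = 1.3 × 10^7 m³
A = ΔV / (Sy × Δh) = 1.3 × 10^7 / (0.26 × 1.7) = 2.941 × 10^7 m²
A = 2.941 × 10^7 m² = 29.41 km²

A ≈ 29.4 km²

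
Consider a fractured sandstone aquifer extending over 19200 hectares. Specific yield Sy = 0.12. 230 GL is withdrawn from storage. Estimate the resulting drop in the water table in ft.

Δh ≈ 32.8 ft

A = 19200 hectares = 1.92 × 10^8 m²
ΔV = 230 GL = 2.3 × 10^8 m³
Δh = ΔV / (Sy × A) = 2.3 × 10^8 m³ / (0.12 × 1.92 × 10^8 m²) = 9.983 m
Δh = 9.983 m = 32.75 ft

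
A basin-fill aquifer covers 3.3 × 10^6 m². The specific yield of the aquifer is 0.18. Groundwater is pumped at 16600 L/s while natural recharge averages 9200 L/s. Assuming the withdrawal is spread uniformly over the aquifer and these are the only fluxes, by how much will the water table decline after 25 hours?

Net abstraction = 16600 − 9200 = 7400 L/s
Q_net = 7400 L/s = 6.394 × 10^5 m³/d
t = 25 hours = 1.042 d
ΔV = Q × t = 6.394 × 10^5 m³/d × 1.042 d = 6.66 × 10^5 m³
Δh = ΔV / (Sy × A) = 6.66 × 10^5 / (0.18 × 3.3 × 10^6) = 1.121 m

Δh ≈ 1.12 m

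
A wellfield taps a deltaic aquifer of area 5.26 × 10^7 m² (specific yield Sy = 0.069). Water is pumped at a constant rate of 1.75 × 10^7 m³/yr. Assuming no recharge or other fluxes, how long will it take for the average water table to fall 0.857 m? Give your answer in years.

ΔV = Sy × A × Δh = 0.069 × 5.26 × 10^7 × 0.857 = 3.11 × 10^6 m³
Q = 1.75 × 10^7 m³/yr = 47950 m³/d
t = ΔV / Q = 3.11 × 10^6 m³ / 47950 m³/d = 64.87 d
t = 64.87 d ≈ 0.1777 years

t ≈ 0.178 years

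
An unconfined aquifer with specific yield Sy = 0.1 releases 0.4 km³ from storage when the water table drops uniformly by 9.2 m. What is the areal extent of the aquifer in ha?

ΔV = 0.4 km³ = 4 × 10^8 m³
A = ΔV / (Sy × Δh) = 4 × 10^8 / (0.1 × 9.2) = 4.348 × 10^8 m²
A = 4.348 × 10^8 m² = 43480 ha

A ≈ 43500 ha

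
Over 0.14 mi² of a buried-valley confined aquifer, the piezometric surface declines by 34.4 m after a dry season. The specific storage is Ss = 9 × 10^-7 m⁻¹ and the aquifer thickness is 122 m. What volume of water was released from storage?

ΔV ≈ 1370 m³

S = Ss × b = 9 × 10^-7 m⁻¹ × 122 m = 1.098 × 10^-4
A = 0.14 mi² = 3.626 × 10^5 m²
ΔV = S × A × Δh = 1.098 × 10^-4 × 3.626 × 10^5 m² × 34.4 m = 1370 m³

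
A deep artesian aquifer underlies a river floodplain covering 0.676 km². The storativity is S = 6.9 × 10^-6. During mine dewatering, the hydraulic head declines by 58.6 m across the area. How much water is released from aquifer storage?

A = 0.676 km² = 6.76 × 10^5 m²
ΔV = S × A × Δh = 6.9 × 10^-6 × 6.76 × 10^5 m² × 58.6 m = 273.3 m³

ΔV ≈ 273 m³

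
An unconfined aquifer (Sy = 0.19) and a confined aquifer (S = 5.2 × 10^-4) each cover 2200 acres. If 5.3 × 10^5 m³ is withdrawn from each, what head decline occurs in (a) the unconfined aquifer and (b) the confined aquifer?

Δh_u ≈ 0.313 m; Δh_c ≈ 114 m

A = 2200 acres = 8.903 × 10^6 m²
Unconfined: Δh_u = ΔV/(Sy·A) = 5.3 × 10^5/(0.19 × 8.903 × 10^6) = 0.3133 m
Confined: Δh_c = ΔV/(S·A) = 5.3 × 10^5/(5.2 × 10^-4 × 8.903 × 10^6) = 114.5 m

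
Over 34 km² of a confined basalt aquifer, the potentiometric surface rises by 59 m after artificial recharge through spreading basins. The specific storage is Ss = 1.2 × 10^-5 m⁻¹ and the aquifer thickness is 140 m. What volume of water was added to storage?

ΔV ≈ 3.37 × 10^6 m³

S = Ss × b = 1.2 × 10^-5 m⁻¹ × 140 m = 1.68 × 10^-3
A = 34 km² = 3.4 × 10^7 m²
ΔV = S × A × Δh = 0.00168 × 3.4 × 10^7 m² × 59 m = 3.37 × 10^6 m³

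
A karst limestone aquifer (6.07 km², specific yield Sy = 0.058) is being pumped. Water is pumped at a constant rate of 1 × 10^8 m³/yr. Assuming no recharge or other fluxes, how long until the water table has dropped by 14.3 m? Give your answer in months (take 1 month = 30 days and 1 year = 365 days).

t ≈ 0.613 months

A = 6.07 km² = 6.07 × 10^6 m²
ΔV = Sy × A × Δh = 0.058 × 6.07 × 10^6 × 14.3 = 5.034 × 10^6 m³
Q = 1 × 10^8 m³/yr = 2.74 × 10^5 m³/d
t = ΔV / Q = 5.034 × 10^6 m³ / 2.74 × 10^5 m³/d = 18.38 d
t = 18.38 d ≈ 0.6125 months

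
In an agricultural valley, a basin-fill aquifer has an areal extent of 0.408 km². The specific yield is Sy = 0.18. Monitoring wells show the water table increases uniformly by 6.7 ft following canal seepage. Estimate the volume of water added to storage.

ΔV ≈ 1.5 × 10^5 m³

A = 0.408 km² = 4.08 × 10^5 m²
Δh = 6.7 ft = 2.042 m
ΔV = Sy × A × Δh = 0.18 × 4.08 × 10^5 m² × 2.042 m = 1.5 × 10^5 m³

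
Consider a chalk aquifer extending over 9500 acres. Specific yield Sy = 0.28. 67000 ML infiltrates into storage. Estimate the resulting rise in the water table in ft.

Δh ≈ 20.4 ft

A = 9500 acres = 3.845 × 10^7 m²
ΔV = 67000 ML = 6.7 × 10^7 m³
Δh = ΔV / (Sy × A) = 6.7 × 10^7 m³ / (0.28 × 3.845 × 10^7 m²) = 6.224 m
Δh = 6.224 m = 20.42 ft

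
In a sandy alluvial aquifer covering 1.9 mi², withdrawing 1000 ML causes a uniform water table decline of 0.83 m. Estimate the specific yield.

Sy ≈ 0.24

A = 1.9 mi² = 4.921 × 10^6 m²
ΔV = 1000 ML = 1 × 10^6 m³
Sy = ΔV / (A × Δh) = 1 × 10^6 m³ / (4.921 × 10^6 m² × 0.83 m) = 0.2448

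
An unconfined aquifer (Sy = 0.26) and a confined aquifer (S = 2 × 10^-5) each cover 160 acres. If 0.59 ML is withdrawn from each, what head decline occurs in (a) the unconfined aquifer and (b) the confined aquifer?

A = 160 acres = 6.475 × 10^5 m²
ΔV = 0.59 ML = 590 m³
Unconfined: Δh_u = ΔV/(Sy·A) = 590/(0.26 × 6.475 × 10^5) = 0.003505 m
Confined: Δh_c = ΔV/(S·A) = 590/(2 × 10^-5 × 6.475 × 10^5) = 45.56 m

Δh_u ≈ 0.0035 m; Δh_c ≈ 45.6 m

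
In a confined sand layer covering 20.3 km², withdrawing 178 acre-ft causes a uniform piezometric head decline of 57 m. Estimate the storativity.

A = 20.3 km² = 2.03 × 10^7 m²
ΔV = 178 acre-ft = 2.196 × 10^5 m³
S = ΔV / (A × Δh) = 2.196 × 10^5 m³ / (2.03 × 10^7 m² × 57 m) = 1.898 × 10^-4

S ≈ 1.9 × 10^-4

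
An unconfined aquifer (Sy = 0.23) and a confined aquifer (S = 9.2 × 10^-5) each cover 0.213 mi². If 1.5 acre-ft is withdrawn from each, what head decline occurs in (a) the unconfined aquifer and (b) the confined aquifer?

A = 0.213 mi² = 5.517 × 10^5 m²
ΔV = 1.5 acre-ft = 1850 m³
Unconfined: Δh_u = ΔV/(Sy·A) = 1850/(0.23 × 5.517 × 10^5) = 0.01458 m
Confined: Δh_c = ΔV/(S·A) = 1850/(9.2 × 10^-5 × 5.517 × 10^5) = 36.46 m

Δh_u ≈ 0.0146 m; Δh_c ≈ 36.5 m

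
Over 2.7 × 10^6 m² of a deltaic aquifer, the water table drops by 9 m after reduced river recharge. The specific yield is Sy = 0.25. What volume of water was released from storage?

ΔV ≈ 6.08 × 10^6 m³

ΔV = Sy × A × Δh = 0.25 × 2.7 × 10^6 m² × 9 m = 6.075 × 10^6 m³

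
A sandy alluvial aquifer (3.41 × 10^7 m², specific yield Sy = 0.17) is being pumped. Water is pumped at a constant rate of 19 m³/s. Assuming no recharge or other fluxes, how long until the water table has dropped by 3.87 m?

ΔV = Sy × A × Δh = 0.17 × 3.41 × 10^7 × 3.87 = 2.243 × 10^7 m³
Q = 19 m³/s = 1.642 × 10^6 m³/d
t = ΔV / Q = 2.243 × 10^7 m³ / 1.642 × 10^6 m³/d = 13.67 d

t ≈ 13.7 days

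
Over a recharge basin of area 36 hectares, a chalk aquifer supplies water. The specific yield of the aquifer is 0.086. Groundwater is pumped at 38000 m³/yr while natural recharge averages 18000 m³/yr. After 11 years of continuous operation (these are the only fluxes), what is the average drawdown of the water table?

Δh ≈ 7.11 m

A = 36 hectares = 3.6 × 10^5 m²
Net abstraction = 38000 − 18000 = 20000 m³/yr
Q_net = 20000 m³/yr = 54.79 m³/d
t = 11 years = 4015 d
ΔV = Q × t = 54.79 m³/d × 4015 d = 2.2 × 10^5 m³
Δh = ΔV / (Sy × A) = 2.2 × 10^5 / (0.086 × 3.6 × 10^5) = 7.106 m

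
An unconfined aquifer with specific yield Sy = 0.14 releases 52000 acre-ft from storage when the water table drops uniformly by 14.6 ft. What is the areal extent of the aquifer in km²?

Δh = 14.6 ft = 4.45 m
ΔV = 52000 acre-ft = 6.414 × 10^7 m³
A = ΔV / (Sy × Δh) = 6.414 × 10^7 / (0.14 × 4.45) = 1.03 × 10^8 m²
A = 1.03 × 10^8 m² = 103 km²

A ≈ 103 km²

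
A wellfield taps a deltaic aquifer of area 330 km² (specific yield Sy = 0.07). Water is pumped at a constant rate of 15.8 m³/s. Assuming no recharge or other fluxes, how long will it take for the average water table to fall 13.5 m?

t ≈ 228 days

A = 330 km² = 3.3 × 10^8 m²
ΔV = Sy × A × Δh = 0.07 × 3.3 × 10^8 × 13.5 = 3.119 × 10^8 m³
Q = 15.8 m³/s = 1.365 × 10^6 m³/d
t = ΔV / Q = 3.119 × 10^8 m³ / 1.365 × 10^6 m³/d = 228.4 d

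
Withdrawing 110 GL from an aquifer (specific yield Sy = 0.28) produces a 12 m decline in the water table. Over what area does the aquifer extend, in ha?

A ≈ 3270 ha

ΔV = 110 GL = 1.1 × 10^8 m³
A = ΔV / (Sy × Δh) = 1.1 × 10^8 / (0.28 × 12) = 3.274 × 10^7 m²
A = 3.274 × 10^7 m² = 3274 ha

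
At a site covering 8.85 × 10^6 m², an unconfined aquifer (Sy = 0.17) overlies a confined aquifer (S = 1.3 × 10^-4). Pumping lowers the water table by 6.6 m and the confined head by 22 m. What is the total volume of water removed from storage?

ΔV ≈ 9.96 × 10^6 m³

Unconfined: ΔV_u = Sy × A × Δh_u = 0.17 × 8.85 × 10^6 × 6.6 = 9.93 × 10^6 m³
Confined: ΔV_c = S × A × Δh_c = 1.3 × 10^-4 × 8.85 × 10^6 × 22 = 25310 m³
Total ΔV = 9.93 × 10^6 + 25310 = 9.955 × 10^6 m³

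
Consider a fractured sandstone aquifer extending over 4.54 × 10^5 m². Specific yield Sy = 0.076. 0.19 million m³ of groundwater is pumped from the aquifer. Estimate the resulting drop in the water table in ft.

Δh ≈ 18.1 ft

ΔV = 0.19 million m³ = 1.9 × 10^5 m³
Δh = ΔV / (Sy × A) = 1.9 × 10^5 m³ / (0.076 × 4.54 × 10^5 m²) = 5.507 m
Δh = 5.507 m = 18.07 ft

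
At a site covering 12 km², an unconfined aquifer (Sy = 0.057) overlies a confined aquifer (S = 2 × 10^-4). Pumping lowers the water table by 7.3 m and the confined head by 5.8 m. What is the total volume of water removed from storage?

A = 12 km² = 1.2 × 10^7 m²
Unconfined: ΔV_u = Sy × A × Δh_u = 0.057 × 1.2 × 10^7 × 7.3 = 4.993 × 10^6 m³
Confined: ΔV_c = S × A × Δh_c = 2 × 10^-4 × 1.2 × 10^7 × 5.8 = 13920 m³
Total ΔV = 4.993 × 10^6 + 13920 = 5.007 × 10^6 m³

ΔV ≈ 5.01 × 10^6 m³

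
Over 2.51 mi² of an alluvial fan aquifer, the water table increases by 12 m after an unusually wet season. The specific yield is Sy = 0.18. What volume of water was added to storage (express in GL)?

A = 2.51 mi² = 6.501 × 10^6 m²
ΔV = Sy × A × Δh = 0.18 × 6.501 × 10^6 m² × 12 m = 1.404 × 10^7 m³
ΔV = 1.404 × 10^7 m³ = 14.04 GL

ΔV ≈ 14 GL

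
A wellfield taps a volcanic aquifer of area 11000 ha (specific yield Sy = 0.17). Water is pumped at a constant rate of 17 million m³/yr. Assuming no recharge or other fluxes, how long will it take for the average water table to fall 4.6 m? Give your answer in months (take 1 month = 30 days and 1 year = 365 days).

A = 11000 ha = 1.1 × 10^8 m²
ΔV = Sy × A × Δh = 0.17 × 1.1 × 10^8 × 4.6 = 8.602 × 10^7 m³
Q = 17 million m³/yr = 46580 m³/d
t = ΔV / Q = 8.602 × 10^7 m³ / 46580 m³/d = 1847 d
t = 1847 d ≈ 61.56 months

t ≈ 61.6 months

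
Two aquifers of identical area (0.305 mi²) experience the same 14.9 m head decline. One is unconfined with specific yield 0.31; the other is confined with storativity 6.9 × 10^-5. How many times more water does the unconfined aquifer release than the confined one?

ΔV_u / ΔV_c ≈ 4490

A = 0.305 mi² = 7.899 × 10^5 m²
Unconfined: ΔV_u = Sy × A × Δh = 0.31 × 7.899 × 10^5 × 14.9 = 3.649 × 10^6 m³
Confined: ΔV_c = S × A × Δh = 6.9 × 10^-5 × 7.899 × 10^5 × 14.9 = 812.1 m³
Ratio = ΔV_u / ΔV_c = Sy / S = 0.31 / 6.9 × 10^-5 = 4493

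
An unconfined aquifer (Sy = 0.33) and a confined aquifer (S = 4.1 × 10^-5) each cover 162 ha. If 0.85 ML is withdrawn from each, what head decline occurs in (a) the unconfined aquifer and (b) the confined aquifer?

A = 162 ha = 1.62 × 10^6 m²
ΔV = 0.85 ML = 850 m³
Unconfined: Δh_u = ΔV/(Sy·A) = 850/(0.33 × 1.62 × 10^6) = 0.00159 m
Confined: Δh_c = ΔV/(S·A) = 850/(4.1 × 10^-5 × 1.62 × 10^6) = 12.8 m

Δh_u ≈ 0.00159 m; Δh_c ≈ 12.8 m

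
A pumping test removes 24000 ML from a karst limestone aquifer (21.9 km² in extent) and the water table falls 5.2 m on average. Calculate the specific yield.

A = 21.9 km² = 2.19 × 10^7 m²
ΔV = 24000 ML = 2.4 × 10^7 m³
Sy = ΔV / (A × Δh) = 2.4 × 10^7 m³ / (2.19 × 10^7 m² × 5.2 m) = 0.2107

Sy ≈ 0.21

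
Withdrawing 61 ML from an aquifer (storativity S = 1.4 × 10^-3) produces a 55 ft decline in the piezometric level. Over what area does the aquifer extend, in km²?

A ≈ 2.6 km²

Δh = 55 ft = 16.76 m
ΔV = 61 ML = 61000 m³
A = ΔV / (S × Δh) = 61000 / (0.0014 × 16.76) = 2.599 × 10^6 m²
A = 2.599 × 10^6 m² = 2.599 km²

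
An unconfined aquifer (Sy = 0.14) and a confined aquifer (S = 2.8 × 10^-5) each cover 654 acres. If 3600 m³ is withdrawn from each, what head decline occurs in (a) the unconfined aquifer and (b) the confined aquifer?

A = 654 acres = 2.647 × 10^6 m²
Unconfined: Δh_u = ΔV/(Sy·A) = 3600/(0.14 × 2.647 × 10^6) = 0.009716 m
Confined: Δh_c = ΔV/(S·A) = 3600/(2.8 × 10^-5 × 2.647 × 10^6) = 48.58 m

Δh_u ≈ 0.00972 m; Δh_c ≈ 48.6 m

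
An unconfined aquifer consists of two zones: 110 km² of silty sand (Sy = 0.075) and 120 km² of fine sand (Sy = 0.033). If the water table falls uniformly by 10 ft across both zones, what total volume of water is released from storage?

A₁ = 110 km² = 1.1 × 10^8 m²; A₂ = 120 km² = 1.2 × 10^8 m²
Δh = 10 ft = 3.048 m
ΔV₁ = 0.075 × 1.1 × 10^8 × 3.048 = 2.515 × 10^7 m³
ΔV₂ = 0.033 × 1.2 × 10^8 × 3.048 = 1.207 × 10^7 m³
ΔV = ΔV₁ + ΔV₂ = 3.722 × 10^7 m³

ΔV ≈ 3.72 × 10^7 m³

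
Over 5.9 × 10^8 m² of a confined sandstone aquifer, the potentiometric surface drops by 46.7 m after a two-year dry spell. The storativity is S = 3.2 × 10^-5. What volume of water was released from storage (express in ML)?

ΔV ≈ 882 ML

ΔV = S × A × Δh = 3.2 × 10^-5 × 5.9 × 10^8 m² × 46.7 m = 8.817 × 10^5 m³
ΔV = 8.817 × 10^5 m³ = 881.7 ML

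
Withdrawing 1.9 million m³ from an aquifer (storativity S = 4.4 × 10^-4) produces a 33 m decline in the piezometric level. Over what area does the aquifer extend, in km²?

ΔV = 1.9 million m³ = 1.9 × 10^6 m³
A = ΔV / (S × Δh) = 1.9 × 10^6 / (4.4 × 10^-4 × 33) = 1.309 × 10^8 m²
A = 1.309 × 10^8 m² = 130.9 km²

A ≈ 131 km²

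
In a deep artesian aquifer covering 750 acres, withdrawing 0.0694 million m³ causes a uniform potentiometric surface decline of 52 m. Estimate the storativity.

A = 750 acres = 3.035 × 10^6 m²
ΔV = 0.0694 million m³ = 69400 m³
S = ΔV / (A × Δh) = 69400 m³ / (3.035 × 10^6 m² × 52 m) = 4.397 × 10^-4

S ≈ 4.4 × 10^-4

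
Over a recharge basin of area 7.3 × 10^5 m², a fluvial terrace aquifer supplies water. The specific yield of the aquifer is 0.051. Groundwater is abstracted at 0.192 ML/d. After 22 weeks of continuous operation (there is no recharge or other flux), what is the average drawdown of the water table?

Δh ≈ 0.794 m

Q = 0.192 ML/d = 192 m³/d
t = 22 weeks = 154 d
ΔV = Q × t = 192 m³/d × 154 d = 29570 m³
Δh = ΔV / (Sy × A) = 29570 / (0.051 × 7.3 × 10^5) = 0.7942 m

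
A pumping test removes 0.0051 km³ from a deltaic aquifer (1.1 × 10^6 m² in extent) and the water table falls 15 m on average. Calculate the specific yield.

Sy ≈ 0.31

ΔV = 0.0051 km³ = 5.1 × 10^6 m³
Sy = ΔV / (A × Δh) = 5.1 × 10^6 m³ / (1.1 × 10^6 m² × 15 m) = 0.3091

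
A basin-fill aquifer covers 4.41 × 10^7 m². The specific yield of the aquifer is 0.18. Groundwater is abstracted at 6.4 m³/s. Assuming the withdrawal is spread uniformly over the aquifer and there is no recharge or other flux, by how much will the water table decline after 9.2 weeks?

Q = 6.4 m³/s = 5.53 × 10^5 m³/d
t = 9.2 weeks = 64.4 d
ΔV = Q × t = 5.53 × 10^5 m³/d × 64.4 d = 3.561 × 10^7 m³
Δh = ΔV / (Sy × A) = 3.561 × 10^7 / (0.18 × 4.41 × 10^7) = 4.486 m

Δh ≈ 4.49 m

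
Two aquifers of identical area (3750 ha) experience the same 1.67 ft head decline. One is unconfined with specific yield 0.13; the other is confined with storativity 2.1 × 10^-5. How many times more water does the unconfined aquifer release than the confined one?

ΔV_u / ΔV_c ≈ 6190

A = 3750 ha = 3.75 × 10^7 m²
Δh = 1.67 ft = 0.509 m
Unconfined: ΔV_u = Sy × A × Δh = 0.13 × 3.75 × 10^7 × 0.509 = 2.481 × 10^6 m³
Confined: ΔV_c = S × A × Δh = 2.1 × 10^-5 × 3.75 × 10^7 × 0.509 = 400.9 m³
Ratio = ΔV_u / ΔV_c = Sy / S = 0.13 / 2.1 × 10^-5 = 6190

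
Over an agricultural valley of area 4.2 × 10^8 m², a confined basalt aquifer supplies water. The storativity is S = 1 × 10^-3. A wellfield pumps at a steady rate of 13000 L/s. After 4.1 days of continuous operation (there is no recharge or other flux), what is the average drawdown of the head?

Δh ≈ 11 m

Q = 13000 L/s = 1.123 × 10^6 m³/d
ΔV = Q × t = 1.123 × 10^6 m³/d × 4.1 d = 4.605 × 10^6 m³
Δh = ΔV / (S × A) = 4.605 × 10^6 / (0.001 × 4.2 × 10^8) = 10.96 m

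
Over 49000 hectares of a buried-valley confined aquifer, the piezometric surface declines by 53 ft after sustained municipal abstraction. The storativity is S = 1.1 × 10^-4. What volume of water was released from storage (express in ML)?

A = 49000 hectares = 4.9 × 10^8 m²
Δh = 53 ft = 16.15 m
ΔV = S × A × Δh = 1.1 × 10^-4 × 4.9 × 10^8 m² × 16.15 m = 8.707 × 10^5 m³
ΔV = 8.707 × 10^5 m³ = 870.7 ML

ΔV ≈ 871 ML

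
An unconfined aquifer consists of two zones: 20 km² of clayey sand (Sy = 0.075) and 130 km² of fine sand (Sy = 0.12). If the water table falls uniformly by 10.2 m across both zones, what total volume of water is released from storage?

A₁ = 20 km² = 2 × 10^7 m²; A₂ = 130 km² = 1.3 × 10^8 m²
ΔV₁ = 0.075 × 2 × 10^7 × 10.2 = 1.53 × 10^7 m³
ΔV₂ = 0.12 × 1.3 × 10^8 × 10.2 = 1.591 × 10^8 m³
ΔV = ΔV₁ + ΔV₂ = 1.744 × 10^8 m³

ΔV ≈ 1.74 × 10^8 m³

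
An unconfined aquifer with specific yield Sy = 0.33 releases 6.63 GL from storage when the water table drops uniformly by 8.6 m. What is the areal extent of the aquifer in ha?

A ≈ 234 ha

ΔV = 6.63 GL = 6.63 × 10^6 m³
A = ΔV / (Sy × Δh) = 6.63 × 10^6 / (0.33 × 8.6) = 2.336 × 10^6 m²
A = 2.336 × 10^6 m² = 233.6 ha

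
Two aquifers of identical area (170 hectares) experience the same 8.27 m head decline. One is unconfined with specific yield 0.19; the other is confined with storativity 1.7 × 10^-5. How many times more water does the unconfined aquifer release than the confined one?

ΔV_u / ΔV_c ≈ 11200

A = 170 hectares = 1.7 × 10^6 m²
Unconfined: ΔV_u = Sy × A × Δh = 0.19 × 1.7 × 10^6 × 8.27 = 2.671 × 10^6 m³
Confined: ΔV_c = S × A × Δh = 1.7 × 10^-5 × 1.7 × 10^6 × 8.27 = 239 m³
Ratio = ΔV_u / ΔV_c = Sy / S = 0.19 / 1.7 × 10^-5 = 11180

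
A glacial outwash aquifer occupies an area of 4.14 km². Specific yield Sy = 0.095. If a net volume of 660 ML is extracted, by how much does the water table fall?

A = 4.14 km² = 4.14 × 10^6 m²
ΔV = 660 ML = 6.6 × 10^5 m³
Δh = ΔV / (Sy × A) = 6.6 × 10^5 m³ / (0.095 × 4.14 × 10^6 m²) = 1.678 m

Δh ≈ 1.68 m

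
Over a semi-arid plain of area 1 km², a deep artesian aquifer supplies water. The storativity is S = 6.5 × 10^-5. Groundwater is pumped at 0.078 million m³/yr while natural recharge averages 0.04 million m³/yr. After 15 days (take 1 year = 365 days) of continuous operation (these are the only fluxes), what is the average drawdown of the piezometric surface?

A = 1 km² = 1 × 10^6 m²
Net abstraction = 0.078 − 0.04 = 0.038 million m³/yr
Q_net = 0.038 million m³/yr = 104.1 m³/d
ΔV = Q × t = 104.1 m³/d × 15 d = 1562 m³
Δh = ΔV / (S × A) = 1562 / (6.5 × 10^-5 × 1 × 10^6) = 24.03 m

Δh ≈ 24 m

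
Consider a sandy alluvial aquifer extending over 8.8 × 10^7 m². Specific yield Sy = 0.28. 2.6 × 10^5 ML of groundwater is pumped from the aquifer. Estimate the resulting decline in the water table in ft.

Δh ≈ 34.6 ft

ΔV = 2.6 × 10^5 ML = 2.6 × 10^8 m³
Δh = ΔV / (Sy × A) = 2.6 × 10^8 m³ / (0.28 × 8.8 × 10^7 m²) = 10.55 m
Δh = 10.55 m = 34.62 ft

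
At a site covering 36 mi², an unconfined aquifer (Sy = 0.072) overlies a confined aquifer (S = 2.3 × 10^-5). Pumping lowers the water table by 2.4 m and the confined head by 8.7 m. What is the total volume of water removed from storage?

A = 36 mi² = 9.324 × 10^7 m²
Unconfined: ΔV_u = Sy × A × Δh_u = 0.072 × 9.324 × 10^7 × 2.4 = 1.611 × 10^7 m³
Confined: ΔV_c = S × A × Δh_c = 2.3 × 10^-5 × 9.324 × 10^7 × 8.7 = 18660 m³
Total ΔV = 1.611 × 10^7 + 18660 = 1.613 × 10^7 m³

ΔV ≈ 1.61 × 10^7 m³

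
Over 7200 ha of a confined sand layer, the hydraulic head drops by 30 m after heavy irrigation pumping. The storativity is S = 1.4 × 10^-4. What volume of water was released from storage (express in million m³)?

ΔV ≈ 0.302 million m³

A = 7200 ha = 7.2 × 10^7 m²
ΔV = S × A × Δh = 1.4 × 10^-4 × 7.2 × 10^7 m² × 30 m = 3.024 × 10^5 m³
ΔV = 3.024 × 10^5 m³ = 0.3024 million m³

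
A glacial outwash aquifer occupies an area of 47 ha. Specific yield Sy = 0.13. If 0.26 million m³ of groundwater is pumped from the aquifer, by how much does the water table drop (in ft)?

Δh ≈ 14 ft

A = 47 ha = 4.7 × 10^5 m²
ΔV = 0.26 million m³ = 2.6 × 10^5 m³
Δh = ΔV / (Sy × A) = 2.6 × 10^5 m³ / (0.13 × 4.7 × 10^5 m²) = 4.255 m
Δh = 4.255 m = 13.96 ft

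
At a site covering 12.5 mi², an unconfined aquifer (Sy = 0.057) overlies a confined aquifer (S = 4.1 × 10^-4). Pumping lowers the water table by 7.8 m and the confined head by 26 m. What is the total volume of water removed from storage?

ΔV ≈ 1.47 × 10^7 m³

A = 12.5 mi² = 3.237 × 10^7 m²
Unconfined: ΔV_u = Sy × A × Δh_u = 0.057 × 3.237 × 10^7 × 7.8 = 1.439 × 10^7 m³
Confined: ΔV_c = S × A × Δh_c = 4.1 × 10^-4 × 3.237 × 10^7 × 26 = 3.451 × 10^5 m³
Total ΔV = 1.439 × 10^7 + 3.451 × 10^5 = 1.474 × 10^7 m³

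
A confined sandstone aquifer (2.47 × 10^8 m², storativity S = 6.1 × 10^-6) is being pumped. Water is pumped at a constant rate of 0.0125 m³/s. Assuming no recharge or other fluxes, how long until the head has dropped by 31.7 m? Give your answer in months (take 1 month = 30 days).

t ≈ 1.47 months

ΔV = S × A × Δh = 6.1 × 10^-6 × 2.47 × 10^8 × 31.7 = 47760 m³
Q = 0.0125 m³/s = 1080 m³/d
t = ΔV / Q = 47760 m³ / 1080 m³/d = 44.22 d
t = 44.22 d ≈ 1.474 months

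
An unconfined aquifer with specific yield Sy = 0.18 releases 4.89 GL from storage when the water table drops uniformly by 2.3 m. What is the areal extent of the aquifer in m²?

A ≈ 1.18 × 10^7 m²

ΔV = 4.89 GL = 4.89 × 10^6 m³
A = ΔV / (Sy × Δh) = 4.89 × 10^6 / (0.18 × 2.3) = 1.181 × 10^7 m²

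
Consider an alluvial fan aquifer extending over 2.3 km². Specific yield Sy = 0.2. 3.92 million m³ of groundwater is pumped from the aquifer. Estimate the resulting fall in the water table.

Δh ≈ 8.52 m

A = 2.3 km² = 2.3 × 10^6 m²
ΔV = 3.92 million m³ = 3.92 × 10^6 m³
Δh = ΔV / (Sy × A) = 3.92 × 10^6 m³ / (0.2 × 2.3 × 10^6 m²) = 8.522 m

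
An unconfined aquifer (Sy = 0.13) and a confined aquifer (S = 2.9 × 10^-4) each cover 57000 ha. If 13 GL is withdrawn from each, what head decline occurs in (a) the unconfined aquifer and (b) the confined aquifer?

Δh_u ≈ 0.175 m; Δh_c ≈ 78.6 m

A = 57000 ha = 5.7 × 10^8 m²
ΔV = 13 GL = 1.3 × 10^7 m³
Unconfined: Δh_u = ΔV/(Sy·A) = 1.3 × 10^7/(0.13 × 5.7 × 10^8) = 0.1754 m
Confined: Δh_c = ΔV/(S·A) = 1.3 × 10^7/(2.9 × 10^-4 × 5.7 × 10^8) = 78.64 m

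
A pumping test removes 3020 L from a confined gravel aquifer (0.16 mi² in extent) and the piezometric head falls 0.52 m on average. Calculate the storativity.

A = 0.16 mi² = 4.144 × 10^5 m²
ΔV = 3020 L = 3.02 m³
S = ΔV / (A × Δh) = 3.02 m³ / (4.144 × 10^5 m² × 0.52 m) = 1.401 × 10^-5

S ≈ 1.4 × 10^-5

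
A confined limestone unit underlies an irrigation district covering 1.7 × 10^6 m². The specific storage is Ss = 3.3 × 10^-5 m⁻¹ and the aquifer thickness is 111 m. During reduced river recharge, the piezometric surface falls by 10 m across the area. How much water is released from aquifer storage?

ΔV ≈ 62300 m³

S = Ss × b = 3.3 × 10^-5 m⁻¹ × 111 m = 3.663 × 10^-3
ΔV = S × A × Δh = 0.003663 × 1.7 × 10^6 m² × 10 m = 62270 m³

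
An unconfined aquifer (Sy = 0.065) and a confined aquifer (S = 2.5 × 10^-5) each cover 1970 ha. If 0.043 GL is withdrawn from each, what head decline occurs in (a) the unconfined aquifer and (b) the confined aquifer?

A = 1970 ha = 1.97 × 10^7 m²
ΔV = 0.043 GL = 43000 m³
Unconfined: Δh_u = ΔV/(Sy·A) = 43000/(0.065 × 1.97 × 10^7) = 0.03358 m
Confined: Δh_c = ΔV/(S·A) = 43000/(2.5 × 10^-5 × 1.97 × 10^7) = 87.31 m

Δh_u ≈ 0.0336 m; Δh_c ≈ 87.3 m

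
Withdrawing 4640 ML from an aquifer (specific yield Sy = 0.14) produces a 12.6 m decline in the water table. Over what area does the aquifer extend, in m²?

ΔV = 4640 ML = 4.64 × 10^6 m³
A = ΔV / (Sy × Δh) = 4.64 × 10^6 / (0.14 × 12.6) = 2.63 × 10^6 m²

A ≈ 2.63 × 10^6 m²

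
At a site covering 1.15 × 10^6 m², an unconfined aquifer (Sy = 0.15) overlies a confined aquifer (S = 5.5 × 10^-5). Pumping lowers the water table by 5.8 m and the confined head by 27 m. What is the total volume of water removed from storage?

Unconfined: ΔV_u = Sy × A × Δh_u = 0.15 × 1.15 × 10^6 × 5.8 = 1 × 10^6 m³
Confined: ΔV_c = S × A × Δh_c = 5.5 × 10^-5 × 1.15 × 10^6 × 27 = 1708 m³
Total ΔV = 1 × 10^6 + 1708 = 1.002 × 10^6 m³

ΔV ≈ 1 × 10^6 m³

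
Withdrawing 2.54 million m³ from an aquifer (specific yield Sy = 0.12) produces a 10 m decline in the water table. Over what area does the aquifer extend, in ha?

ΔV = 2.54 million m³ = 2.54 × 10^6 m³
A = ΔV / (Sy × Δh) = 2.54 × 10^6 / (0.12 × 10) = 2.117 × 10^6 m²
A = 2.117 × 10^6 m² = 211.7 ha

A ≈ 212 ha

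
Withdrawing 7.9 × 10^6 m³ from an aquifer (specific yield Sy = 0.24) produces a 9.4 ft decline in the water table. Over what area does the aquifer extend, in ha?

A ≈ 1150 ha

Δh = 9.4 ft = 2.865 m
A = ΔV / (Sy × Δh) = 7.9 × 10^6 / (0.24 × 2.865) = 1.149 × 10^7 m²
A = 1.149 × 10^7 m² = 1149 ha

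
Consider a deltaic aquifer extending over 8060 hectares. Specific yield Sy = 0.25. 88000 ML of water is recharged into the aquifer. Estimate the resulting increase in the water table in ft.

A = 8060 hectares = 8.06 × 10^7 m²
ΔV = 88000 ML = 8.8 × 10^7 m³
Δh = ΔV / (Sy × A) = 8.8 × 10^7 m³ / (0.25 × 8.06 × 10^7 m²) = 4.367 m
Δh = 4.367 m = 14.33 ft

Δh ≈ 14.3 ft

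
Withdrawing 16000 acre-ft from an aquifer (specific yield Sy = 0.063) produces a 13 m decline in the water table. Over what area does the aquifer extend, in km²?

ΔV = 16000 acre-ft = 1.974 × 10^7 m³
A = ΔV / (Sy × Δh) = 1.974 × 10^7 / (0.063 × 13) = 2.41 × 10^7 m²
A = 2.41 × 10^7 m² = 24.1 km²

A ≈ 24.1 km²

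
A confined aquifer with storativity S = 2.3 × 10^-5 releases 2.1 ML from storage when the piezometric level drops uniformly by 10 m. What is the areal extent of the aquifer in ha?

ΔV = 2.1 ML = 2100 m³
A = ΔV / (S × Δh) = 2100 / (2.3 × 10^-5 × 10) = 9.13 × 10^6 m²
A = 9.13 × 10^6 m² = 913 ha

A ≈ 913 ha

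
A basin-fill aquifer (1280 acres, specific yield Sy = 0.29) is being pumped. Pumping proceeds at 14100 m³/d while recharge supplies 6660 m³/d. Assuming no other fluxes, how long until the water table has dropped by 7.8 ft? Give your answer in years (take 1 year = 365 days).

A = 1280 acres = 5.18 × 10^6 m²
Δh = 7.8 ft = 2.377 m
ΔV = Sy × A × Δh = 0.29 × 5.18 × 10^6 × 2.377 = 3.571 × 10^6 m³
Net withdrawal = 14100 − 6660 = 7440 m³/d
t = ΔV / Q = 3.571 × 10^6 m³ / 7440 m³/d = 480 d
t = 480 d ≈ 1.315 years

t ≈ 1.32 years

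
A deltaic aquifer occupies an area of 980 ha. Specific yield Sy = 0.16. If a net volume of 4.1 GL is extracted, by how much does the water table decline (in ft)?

A = 980 ha = 9.8 × 10^6 m²
ΔV = 4.1 GL = 4.1 × 10^6 m³
Δh = ΔV / (Sy × A) = 4.1 × 10^6 m³ / (0.16 × 9.8 × 10^6 m²) = 2.615 m
Δh = 2.615 m = 8.579 ft

Δh ≈ 8.58 ft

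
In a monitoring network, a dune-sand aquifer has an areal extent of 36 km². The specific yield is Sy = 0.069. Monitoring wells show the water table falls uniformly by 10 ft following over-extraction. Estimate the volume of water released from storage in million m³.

A = 36 km² = 3.6 × 10^7 m²
Δh = 10 ft = 3.048 m
ΔV = Sy × A × Δh = 0.069 × 3.6 × 10^7 m² × 3.048 m = 7.571 × 10^6 m³
ΔV = 7.571 × 10^6 m³ = 7.571 million m³

ΔV ≈ 7.57 million m³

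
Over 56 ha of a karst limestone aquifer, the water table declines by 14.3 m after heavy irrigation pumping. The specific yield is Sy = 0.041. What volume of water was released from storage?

A = 56 ha = 5.6 × 10^5 m²
ΔV = Sy × A × Δh = 0.041 × 5.6 × 10^5 m² × 14.3 m = 3.283 × 10^5 m³

ΔV ≈ 3.28 × 10^5 m³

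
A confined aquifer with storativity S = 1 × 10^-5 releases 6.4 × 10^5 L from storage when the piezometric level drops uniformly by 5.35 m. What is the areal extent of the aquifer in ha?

ΔV = 6.4 × 10^5 L = 640 m³
A = ΔV / (S × Δh) = 640 / (1 × 10^-5 × 5.35) = 1.196 × 10^7 m²
A = 1.196 × 10^7 m² = 1196 ha

A ≈ 1200 ha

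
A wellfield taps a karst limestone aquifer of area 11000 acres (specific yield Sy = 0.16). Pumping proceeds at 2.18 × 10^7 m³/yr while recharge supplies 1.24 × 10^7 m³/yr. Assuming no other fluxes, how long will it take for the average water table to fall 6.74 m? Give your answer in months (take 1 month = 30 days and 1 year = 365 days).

A = 11000 acres = 4.452 × 10^7 m²
ΔV = Sy × A × Δh = 0.16 × 4.452 × 10^7 × 6.74 = 4.801 × 10^7 m³
Net withdrawal = 2.18 × 10^7 − 1.24 × 10^7 = 9.4 × 10^6 m³/yr = 25750 m³/d
t = ΔV / Q = 4.801 × 10^7 m³ / 25750 m³/d = 1864 d
t = 1864 d ≈ 62.13 months

t ≈ 62.1 months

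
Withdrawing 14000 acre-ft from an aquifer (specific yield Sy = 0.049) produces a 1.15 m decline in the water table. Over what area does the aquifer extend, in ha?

ΔV = 14000 acre-ft = 1.727 × 10^7 m³
A = ΔV / (Sy × Δh) = 1.727 × 10^7 / (0.049 × 1.15) = 3.065 × 10^8 m²
A = 3.065 × 10^8 m² = 30650 ha

A ≈ 30600 ha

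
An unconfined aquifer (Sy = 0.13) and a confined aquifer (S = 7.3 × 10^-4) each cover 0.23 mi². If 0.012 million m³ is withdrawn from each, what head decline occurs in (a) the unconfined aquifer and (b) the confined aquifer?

Δh_u ≈ 0.155 m; Δh_c ≈ 27.6 m

A = 0.23 mi² = 5.957 × 10^5 m²
ΔV = 0.012 million m³ = 12000 m³
Unconfined: Δh_u = ΔV/(Sy·A) = 12000/(0.13 × 5.957 × 10^5) = 0.155 m
Confined: Δh_c = ΔV/(S·A) = 12000/(7.3 × 10^-4 × 5.957 × 10^5) = 27.6 m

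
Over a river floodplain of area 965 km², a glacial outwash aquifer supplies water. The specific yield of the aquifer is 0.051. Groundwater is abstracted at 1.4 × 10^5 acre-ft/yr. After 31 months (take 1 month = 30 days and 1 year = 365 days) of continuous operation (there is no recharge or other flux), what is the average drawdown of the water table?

Δh ≈ 8.94 m

A = 965 km² = 9.65 × 10^8 m²
Q = 1.4 × 10^5 acre-ft/yr = 4.731 × 10^5 m³/d
t = 31 months = 930 d
ΔV = Q × t = 4.731 × 10^5 m³/d × 930 d = 4.4 × 10^8 m³
Δh = ΔV / (Sy × A) = 4.4 × 10^8 / (0.051 × 9.65 × 10^8) = 8.94 m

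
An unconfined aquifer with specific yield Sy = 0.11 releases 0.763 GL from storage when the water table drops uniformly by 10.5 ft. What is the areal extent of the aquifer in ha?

Δh = 10.5 ft = 3.2 m
ΔV = 0.763 GL = 7.63 × 10^5 m³
A = ΔV / (Sy × Δh) = 7.63 × 10^5 / (0.11 × 3.2) = 2.167 × 10^6 m²
A = 2.167 × 10^6 m² = 216.7 ha

A ≈ 217 ha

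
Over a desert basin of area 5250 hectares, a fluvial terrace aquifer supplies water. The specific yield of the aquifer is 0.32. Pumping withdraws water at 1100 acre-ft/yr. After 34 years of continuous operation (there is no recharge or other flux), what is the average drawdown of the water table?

A = 5250 hectares = 5.25 × 10^7 m²
Q = 1100 acre-ft/yr = 3717 m³/d
t = 34 years = 12410 d
ΔV = Q × t = 3717 m³/d × 12410 d = 4.613 × 10^7 m³
Δh = ΔV / (Sy × A) = 4.613 × 10^7 / (0.32 × 5.25 × 10^7) = 2.746 m

Δh ≈ 2.75 m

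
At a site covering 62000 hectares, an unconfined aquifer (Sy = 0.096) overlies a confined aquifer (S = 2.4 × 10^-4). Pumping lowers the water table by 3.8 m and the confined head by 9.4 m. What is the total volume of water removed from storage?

ΔV ≈ 2.28 × 10^8 m³

A = 62000 hectares = 6.2 × 10^8 m²
Unconfined: ΔV_u = Sy × A × Δh_u = 0.096 × 6.2 × 10^8 × 3.8 = 2.262 × 10^8 m³
Confined: ΔV_c = S × A × Δh_c = 2.4 × 10^-4 × 6.2 × 10^8 × 9.4 = 1.399 × 10^6 m³
Total ΔV = 2.262 × 10^8 + 1.399 × 10^6 = 2.276 × 10^8 m³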